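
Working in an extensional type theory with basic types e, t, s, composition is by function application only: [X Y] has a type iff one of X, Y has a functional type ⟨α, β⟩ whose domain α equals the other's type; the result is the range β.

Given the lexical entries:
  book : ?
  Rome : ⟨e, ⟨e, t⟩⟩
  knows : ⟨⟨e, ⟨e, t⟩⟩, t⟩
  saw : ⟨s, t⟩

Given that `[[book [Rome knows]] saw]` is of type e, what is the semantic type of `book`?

⟨t, ⟨⟨s, t⟩, e⟩⟩

[[book [Rome knows]] saw] is required to be e. saw : ⟨s, t⟩ cannot yield e as functor, so [book [Rome knows]] : ⟨⟨s, t⟩, e⟩.
[book [Rome knows]] is required to be ⟨⟨s, t⟩, e⟩. [Rome knows] : t cannot yield ⟨⟨s, t⟩, e⟩ as functor, so book : ⟨t, ⟨⟨s, t⟩, e⟩⟩.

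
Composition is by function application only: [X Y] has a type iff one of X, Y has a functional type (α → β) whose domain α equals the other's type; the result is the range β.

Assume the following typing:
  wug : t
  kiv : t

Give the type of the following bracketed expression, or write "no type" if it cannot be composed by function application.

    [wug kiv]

At [wug kiv]: neither t nor t can take the other as argument; the node is ill-typed.

no type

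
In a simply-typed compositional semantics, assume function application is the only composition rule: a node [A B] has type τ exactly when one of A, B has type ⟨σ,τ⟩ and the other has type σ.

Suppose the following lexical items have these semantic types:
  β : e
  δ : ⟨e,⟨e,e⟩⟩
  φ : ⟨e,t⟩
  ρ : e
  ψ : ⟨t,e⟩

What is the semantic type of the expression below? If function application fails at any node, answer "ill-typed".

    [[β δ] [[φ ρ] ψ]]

e

[β δ]: ⟨e,⟨e,e⟩⟩ applied to e yields ⟨e,e⟩.
[φ ρ]: ⟨e,t⟩ applied to e yields t.
[[φ ρ] ψ]: ⟨t,e⟩ applied to t yields e.
[[β δ] [[φ ρ] ψ]]: ⟨e,e⟩ applied to e yields e.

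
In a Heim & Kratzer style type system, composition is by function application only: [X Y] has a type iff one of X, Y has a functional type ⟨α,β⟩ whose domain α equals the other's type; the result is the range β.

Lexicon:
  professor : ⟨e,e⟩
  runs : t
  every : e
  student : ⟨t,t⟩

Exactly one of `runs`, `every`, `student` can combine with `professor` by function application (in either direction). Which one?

runs : t — neither side's domain matches the other.
every — combines: professor : ⟨e,e⟩ takes every : e as argument, giving e.
student : ⟨t,t⟩ — neither side's domain matches the other.

every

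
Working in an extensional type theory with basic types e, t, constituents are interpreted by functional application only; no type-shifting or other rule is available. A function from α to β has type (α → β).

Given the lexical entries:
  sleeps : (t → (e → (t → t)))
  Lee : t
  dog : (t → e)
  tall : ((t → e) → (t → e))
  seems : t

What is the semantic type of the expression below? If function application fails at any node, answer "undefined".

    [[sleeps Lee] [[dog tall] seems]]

(t → t)

[sleeps Lee]: functor sleeps : (t → (e → (t → t))), argument Lee : t; result (e → (t → t)).
[dog tall]: functor tall : ((t → e) → (t → e)), argument dog : (t → e); result (t → e).
[[dog tall] seems]: functor [dog tall] : (t → e), argument seems : t; result e.
[[sleeps Lee] [[dog tall] seems]]: functor [sleeps Lee] : (e → (t → t)), argument [[dog tall] seems] : e; result (t → t).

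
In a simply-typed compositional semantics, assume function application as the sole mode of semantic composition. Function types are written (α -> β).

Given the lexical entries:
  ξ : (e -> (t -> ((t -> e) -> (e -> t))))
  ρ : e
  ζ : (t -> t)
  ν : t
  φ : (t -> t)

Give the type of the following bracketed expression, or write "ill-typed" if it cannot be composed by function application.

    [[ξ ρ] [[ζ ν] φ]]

((t -> e) -> (e -> t))

[ξ ρ]: functor ξ : (e -> (t -> ((t -> e) -> (e -> t)))), argument ρ : e; result (t -> ((t -> e) -> (e -> t))).
[ζ ν]: functor ζ : (t -> t), argument ν : t; result t.
[[ζ ν] φ]: functor φ : (t -> t), argument [ζ ν] : t; result t.
[[ξ ρ] [[ζ ν] φ]]: functor [ξ ρ] : (t -> ((t -> e) -> (e -> t))), argument [[ζ ν] φ] : t; result ((t -> e) -> (e -> t)).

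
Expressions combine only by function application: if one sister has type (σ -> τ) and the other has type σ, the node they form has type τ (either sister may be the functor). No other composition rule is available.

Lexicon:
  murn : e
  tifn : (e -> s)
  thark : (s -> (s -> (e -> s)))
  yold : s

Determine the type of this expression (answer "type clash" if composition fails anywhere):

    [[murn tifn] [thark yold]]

(e -> s)

[murn tifn] — tifn of type (e -> s) combines with murn of type e: type s.
[thark yold] — thark of type (s -> (s -> (e -> s))) combines with yold of type s: type (s -> (e -> s)).
[[murn tifn] [thark yold]] — [thark yold] of type (s -> (e -> s)) combines with [murn tifn] of type s: type (e -> s).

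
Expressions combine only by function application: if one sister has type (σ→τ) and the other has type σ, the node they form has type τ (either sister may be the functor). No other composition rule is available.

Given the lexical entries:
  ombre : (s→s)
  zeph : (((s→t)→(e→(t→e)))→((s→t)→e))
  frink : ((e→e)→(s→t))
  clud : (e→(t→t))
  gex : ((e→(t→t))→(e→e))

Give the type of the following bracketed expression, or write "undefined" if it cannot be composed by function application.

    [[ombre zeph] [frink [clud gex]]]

undefined

[ombre zeph]: (s→s) and (((s→t)→(e→(t→e)))→((s→t)→e)) cannot combine by function application — type clash.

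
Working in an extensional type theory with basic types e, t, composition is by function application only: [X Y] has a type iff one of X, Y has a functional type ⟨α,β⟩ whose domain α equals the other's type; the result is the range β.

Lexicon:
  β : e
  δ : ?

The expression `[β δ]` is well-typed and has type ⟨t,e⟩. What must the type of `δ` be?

⟨e,⟨t,e⟩⟩

[β δ] is required to be ⟨t,e⟩. β : e cannot yield ⟨t,e⟩ as functor, so δ : ⟨e,⟨t,e⟩⟩.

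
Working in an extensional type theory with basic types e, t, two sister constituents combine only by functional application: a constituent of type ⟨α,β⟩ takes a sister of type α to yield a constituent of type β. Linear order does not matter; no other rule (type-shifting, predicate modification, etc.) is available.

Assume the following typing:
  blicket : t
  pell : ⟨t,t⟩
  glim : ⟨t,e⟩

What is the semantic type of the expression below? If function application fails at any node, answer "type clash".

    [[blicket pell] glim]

[blicket pell]: pell is ⟨t,t⟩, blicket is t; result t.
[[blicket pell] glim]: glim is ⟨t,e⟩, [blicket pell] is t; result e.

e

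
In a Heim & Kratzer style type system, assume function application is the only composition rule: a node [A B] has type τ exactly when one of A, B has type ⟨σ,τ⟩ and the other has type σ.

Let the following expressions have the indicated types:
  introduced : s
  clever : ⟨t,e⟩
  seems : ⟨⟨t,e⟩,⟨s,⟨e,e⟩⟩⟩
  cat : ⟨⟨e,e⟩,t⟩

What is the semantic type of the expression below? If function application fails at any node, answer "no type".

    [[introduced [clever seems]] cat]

[clever seems]: seems is ⟨⟨t,e⟩,⟨s,⟨e,e⟩⟩⟩, clever is ⟨t,e⟩; result ⟨s,⟨e,e⟩⟩.
[introduced [clever seems]]: [clever seems] is ⟨s,⟨e,e⟩⟩, introduced is s; result ⟨e,e⟩.
[[introduced [clever seems]] cat]: cat is ⟨⟨e,e⟩,t⟩, [introduced [clever seems]] is ⟨e,e⟩; result t.

t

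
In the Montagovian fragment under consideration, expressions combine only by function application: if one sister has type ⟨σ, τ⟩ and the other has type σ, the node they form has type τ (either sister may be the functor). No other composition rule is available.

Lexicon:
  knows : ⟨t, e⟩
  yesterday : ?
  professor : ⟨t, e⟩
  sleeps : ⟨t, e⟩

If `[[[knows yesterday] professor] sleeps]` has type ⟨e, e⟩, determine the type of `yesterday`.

⟨⟨t, e⟩, ⟨⟨t, e⟩, ⟨⟨t, e⟩, ⟨e, e⟩⟩⟩⟩

For [[[knows yesterday] professor] sleeps] to have type ⟨e, e⟩ with sleeps of type ⟨t, e⟩, [[knows yesterday] professor] must be the function: [[knows yesterday] professor] : ⟨⟨t, e⟩, ⟨e, e⟩⟩.
For [[knows yesterday] professor] to have type ⟨⟨t, e⟩, ⟨e, e⟩⟩ with professor of type ⟨t, e⟩, [knows yesterday] must be the function: [knows yesterday] : ⟨⟨t, e⟩, ⟨⟨t, e⟩, ⟨e, e⟩⟩⟩.
For [knows yesterday] to have type ⟨⟨t, e⟩, ⟨⟨t, e⟩, ⟨e, e⟩⟩⟩ with knows of type ⟨t, e⟩, yesterday must be the function: yesterday : ⟨⟨t, e⟩, ⟨⟨t, e⟩, ⟨⟨t, e⟩, ⟨e, e⟩⟩⟩⟩.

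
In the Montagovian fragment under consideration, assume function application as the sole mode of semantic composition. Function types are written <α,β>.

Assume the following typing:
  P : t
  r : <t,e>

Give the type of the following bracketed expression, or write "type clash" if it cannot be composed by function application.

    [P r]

e

At [P r], r : <t,e> takes P : t, giving e.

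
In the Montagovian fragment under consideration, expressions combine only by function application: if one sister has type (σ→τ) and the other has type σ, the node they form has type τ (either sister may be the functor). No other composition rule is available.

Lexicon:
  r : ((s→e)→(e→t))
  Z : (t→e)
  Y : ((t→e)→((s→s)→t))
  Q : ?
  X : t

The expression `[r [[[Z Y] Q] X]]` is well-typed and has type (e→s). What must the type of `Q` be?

(((s→s)→t)→(t→(((s→e)→(e→t))→(e→s))))

For [r [[[Z Y] Q] X]] to have type (e→s) with r of type ((s→e)→(e→t)), [[[Z Y] Q] X] must be the function: [[[Z Y] Q] X] : (((s→e)→(e→t))→(e→s)).
For [[[Z Y] Q] X] to have type (((s→e)→(e→t))→(e→s)) with X of type t, [[Z Y] Q] must be the function: [[Z Y] Q] : (t→(((s→e)→(e→t))→(e→s))).
For [[Z Y] Q] to have type (t→(((s→e)→(e→t))→(e→s))) with [Z Y] of type ((s→s)→t), Q must be the function: Q : (((s→s)→t)→(t→(((s→e)→(e→t))→(e→s)))).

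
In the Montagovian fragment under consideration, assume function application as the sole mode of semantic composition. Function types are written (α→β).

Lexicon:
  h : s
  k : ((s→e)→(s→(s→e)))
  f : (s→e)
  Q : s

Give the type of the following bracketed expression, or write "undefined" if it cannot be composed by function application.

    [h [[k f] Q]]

e

[k f]: functor k : ((s→e)→(s→(s→e))), argument f : (s→e); result (s→(s→e)).
[[k f] Q]: functor [k f] : (s→(s→e)), argument Q : s; result (s→e).
[h [[k f] Q]]: functor [[k f] Q] : (s→e), argument h : s; result e.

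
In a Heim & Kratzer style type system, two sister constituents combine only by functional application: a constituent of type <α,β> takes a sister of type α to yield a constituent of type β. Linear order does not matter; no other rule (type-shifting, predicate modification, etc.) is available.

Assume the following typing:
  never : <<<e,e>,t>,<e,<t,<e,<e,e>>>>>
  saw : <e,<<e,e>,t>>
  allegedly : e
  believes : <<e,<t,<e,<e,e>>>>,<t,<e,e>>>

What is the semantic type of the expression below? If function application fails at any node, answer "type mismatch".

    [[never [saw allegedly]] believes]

[saw allegedly]: saw is <e,<<e,e>,t>>, allegedly is e; result <<e,e>,t>.
[never [saw allegedly]]: never is <<<e,e>,t>,<e,<t,<e,<e,e>>>>>, [saw allegedly] is <<e,e>,t>; result <e,<t,<e,<e,e>>>>.
[[never [saw allegedly]] believes]: believes is <<e,<t,<e,<e,e>>>>,<t,<e,e>>>, [never [saw allegedly]] is <e,<t,<e,<e,e>>>>; result <t,<e,e>>.

<t,<e,e>>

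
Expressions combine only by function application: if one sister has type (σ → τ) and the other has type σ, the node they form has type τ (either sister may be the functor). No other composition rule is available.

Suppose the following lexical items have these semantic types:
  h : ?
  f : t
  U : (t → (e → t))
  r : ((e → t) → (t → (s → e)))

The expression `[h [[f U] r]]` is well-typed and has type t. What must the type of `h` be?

At [h [[f U] r]] (required: t): [[f U] r] is (t → (s → e)), which is not a function with range t; hence h is the functor — type ((t → (s → e)) → t).

((t → (s → e)) → t)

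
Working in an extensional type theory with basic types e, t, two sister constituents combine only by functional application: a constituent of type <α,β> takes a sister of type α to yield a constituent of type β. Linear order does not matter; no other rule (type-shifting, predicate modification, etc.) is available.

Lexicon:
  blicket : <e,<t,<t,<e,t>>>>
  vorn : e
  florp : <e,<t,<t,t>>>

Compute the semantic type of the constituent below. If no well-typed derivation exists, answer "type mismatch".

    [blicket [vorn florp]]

type mismatch

[vorn florp]: <e,<t,<t,t>>> applied to e yields <t,<t,t>>.
At [blicket [vorn florp]]: neither <e,<t,<t,<e,t>>>> nor <t,<t,t>> can take the other as argument; the node is ill-typed.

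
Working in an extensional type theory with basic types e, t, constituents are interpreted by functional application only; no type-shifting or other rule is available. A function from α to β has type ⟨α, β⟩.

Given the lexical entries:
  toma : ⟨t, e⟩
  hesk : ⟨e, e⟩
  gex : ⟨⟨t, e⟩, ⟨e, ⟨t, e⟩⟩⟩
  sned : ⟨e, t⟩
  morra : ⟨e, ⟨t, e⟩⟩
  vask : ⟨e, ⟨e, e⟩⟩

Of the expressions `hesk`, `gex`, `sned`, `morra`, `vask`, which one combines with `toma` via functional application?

gex

hesk : ⟨e, e⟩ — toma needs t; hesk needs e; neither fits.
gex — combines: gex : ⟨⟨t, e⟩, ⟨e, ⟨t, e⟩⟩⟩ takes toma : ⟨t, e⟩ as argument, giving ⟨e, ⟨t, e⟩⟩.
sned : ⟨e, t⟩ — toma needs t; sned needs e; neither fits.
morra : ⟨e, ⟨t, e⟩⟩ — toma needs t; morra needs e; neither fits.
vask : ⟨e, ⟨e, e⟩⟩ — toma needs t; vask needs e; neither fits.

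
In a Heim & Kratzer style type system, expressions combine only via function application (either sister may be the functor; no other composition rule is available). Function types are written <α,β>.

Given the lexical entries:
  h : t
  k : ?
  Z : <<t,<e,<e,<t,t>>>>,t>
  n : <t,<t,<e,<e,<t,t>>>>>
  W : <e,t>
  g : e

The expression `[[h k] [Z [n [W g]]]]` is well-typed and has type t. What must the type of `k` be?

<t,<t,t>>

[[h k] [Z [n [W g]]]] must have type t. The sister [Z [n [W g]]] has type t; that is not a function onto t, so [h k] must be the functor, of type <t,t>.
[h k] must have type <t,t>. The sister h has type t; that is not a function onto <t,t>, so k must be the functor, of type <t,<t,t>>.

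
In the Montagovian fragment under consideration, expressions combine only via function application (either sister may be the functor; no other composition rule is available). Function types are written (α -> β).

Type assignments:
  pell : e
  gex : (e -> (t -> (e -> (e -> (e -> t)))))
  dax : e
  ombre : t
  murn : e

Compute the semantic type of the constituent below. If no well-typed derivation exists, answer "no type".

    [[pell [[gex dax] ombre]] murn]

[gex dax]: gex is (e -> (t -> (e -> (e -> (e -> t))))), dax is e; result (t -> (e -> (e -> (e -> t)))).
[[gex dax] ombre]: [gex dax] is (t -> (e -> (e -> (e -> t)))), ombre is t; result (e -> (e -> (e -> t))).
[pell [[gex dax] ombre]]: [[gex dax] ombre] is (e -> (e -> (e -> t))), pell is e; result (e -> (e -> t)).
[[pell [[gex dax] ombre]] murn]: [pell [[gex dax] ombre]] is (e -> (e -> t)), murn is e; result (e -> t).

(e -> t)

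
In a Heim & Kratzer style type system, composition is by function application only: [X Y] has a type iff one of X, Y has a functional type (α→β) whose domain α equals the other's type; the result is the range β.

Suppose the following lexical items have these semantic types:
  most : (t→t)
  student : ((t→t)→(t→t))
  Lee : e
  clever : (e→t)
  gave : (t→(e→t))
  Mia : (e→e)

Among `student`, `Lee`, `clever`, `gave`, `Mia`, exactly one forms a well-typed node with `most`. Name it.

student

student — combines: student : ((t→t)→(t→t)) takes most : (t→t) as argument, giving (t→t).
Lee : e — neither side's domain matches the other.
clever : (e→t) — neither side's domain matches the other.
gave : (t→(e→t)) — neither side's domain matches the other.
Mia : (e→e) — neither side's domain matches the other.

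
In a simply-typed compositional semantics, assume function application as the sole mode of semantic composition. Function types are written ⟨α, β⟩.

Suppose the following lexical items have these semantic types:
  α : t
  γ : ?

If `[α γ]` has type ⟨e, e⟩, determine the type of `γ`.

⟨t, ⟨e, e⟩⟩

[α γ] is required to be ⟨e, e⟩. α : t cannot yield ⟨e, e⟩ as functor, so γ : ⟨t, ⟨e, e⟩⟩.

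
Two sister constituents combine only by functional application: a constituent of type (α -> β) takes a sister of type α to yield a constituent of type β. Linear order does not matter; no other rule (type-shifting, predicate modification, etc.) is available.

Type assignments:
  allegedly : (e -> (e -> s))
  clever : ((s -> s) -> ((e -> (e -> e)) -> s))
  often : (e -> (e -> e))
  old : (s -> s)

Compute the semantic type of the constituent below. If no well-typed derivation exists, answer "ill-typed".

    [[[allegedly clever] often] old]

ill-typed

[allegedly clever]: (e -> (e -> s)) with ((s -> s) -> ((e -> (e -> e)) -> s)) — neither is a function whose domain matches the other; composition fails here.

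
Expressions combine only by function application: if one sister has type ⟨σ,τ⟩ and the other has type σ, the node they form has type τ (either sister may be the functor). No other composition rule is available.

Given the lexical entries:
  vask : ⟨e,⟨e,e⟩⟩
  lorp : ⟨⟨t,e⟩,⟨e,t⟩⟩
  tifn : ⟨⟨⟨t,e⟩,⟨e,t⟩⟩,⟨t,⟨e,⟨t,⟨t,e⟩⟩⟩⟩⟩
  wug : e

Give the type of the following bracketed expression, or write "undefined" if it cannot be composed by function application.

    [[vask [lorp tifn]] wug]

[lorp tifn]: tifn is ⟨⟨⟨t,e⟩,⟨e,t⟩⟩,⟨t,⟨e,⟨t,⟨t,e⟩⟩⟩⟩⟩, lorp is ⟨⟨t,e⟩,⟨e,t⟩⟩; result ⟨t,⟨e,⟨t,⟨t,e⟩⟩⟩⟩.
[vask [lorp tifn]]: ⟨e,⟨e,e⟩⟩ and ⟨t,⟨e,⟨t,⟨t,e⟩⟩⟩⟩ cannot combine by function application — type clash.

undefined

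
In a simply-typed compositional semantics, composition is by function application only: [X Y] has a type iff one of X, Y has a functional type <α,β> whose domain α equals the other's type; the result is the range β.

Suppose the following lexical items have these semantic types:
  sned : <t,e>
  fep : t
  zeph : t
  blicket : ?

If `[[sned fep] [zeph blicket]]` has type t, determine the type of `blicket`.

For [[sned fep] [zeph blicket]] to have type t with [sned fep] of type e, [zeph blicket] must be the function: [zeph blicket] : <e,t>.
For [zeph blicket] to have type <e,t> with zeph of type t, blicket must be the function: blicket : <t,<e,t>>.

<t,<e,t>>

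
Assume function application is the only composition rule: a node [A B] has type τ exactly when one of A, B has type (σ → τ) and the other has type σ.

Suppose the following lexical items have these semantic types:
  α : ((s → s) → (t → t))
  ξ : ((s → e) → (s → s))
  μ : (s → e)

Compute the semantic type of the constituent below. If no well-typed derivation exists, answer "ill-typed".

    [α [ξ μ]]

(t → t)

[ξ μ]: ((s → e) → (s → s)) applied to (s → e) yields (s → s).
[α [ξ μ]]: ((s → s) → (t → t)) applied to (s → s) yields (t → t).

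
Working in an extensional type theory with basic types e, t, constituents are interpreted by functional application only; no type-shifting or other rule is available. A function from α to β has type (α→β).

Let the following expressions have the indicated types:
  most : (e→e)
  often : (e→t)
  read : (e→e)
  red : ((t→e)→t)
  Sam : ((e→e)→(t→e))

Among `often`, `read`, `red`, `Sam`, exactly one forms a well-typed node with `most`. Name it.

Sam

often : (e→t) — no; most wants e, and often wants e.
read : (e→e) — no; most wants e, and read wants e.
red : ((t→e)→t) — no; most wants e, and red wants (t→e).
Sam — combines: Sam : ((e→e)→(t→e)) takes most : (e→e) as argument, giving (t→e).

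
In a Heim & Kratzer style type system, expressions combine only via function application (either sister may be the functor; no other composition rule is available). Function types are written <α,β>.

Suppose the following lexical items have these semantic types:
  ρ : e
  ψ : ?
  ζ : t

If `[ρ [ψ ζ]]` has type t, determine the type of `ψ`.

For [ρ [ψ ζ]] to have type t with ρ of type e, [ψ ζ] must be the function: [ψ ζ] : <e,t>.
For [ψ ζ] to have type <e,t> with ζ of type t, ψ must be the function: ψ : <t,<e,t>>.

<t,<e,t>>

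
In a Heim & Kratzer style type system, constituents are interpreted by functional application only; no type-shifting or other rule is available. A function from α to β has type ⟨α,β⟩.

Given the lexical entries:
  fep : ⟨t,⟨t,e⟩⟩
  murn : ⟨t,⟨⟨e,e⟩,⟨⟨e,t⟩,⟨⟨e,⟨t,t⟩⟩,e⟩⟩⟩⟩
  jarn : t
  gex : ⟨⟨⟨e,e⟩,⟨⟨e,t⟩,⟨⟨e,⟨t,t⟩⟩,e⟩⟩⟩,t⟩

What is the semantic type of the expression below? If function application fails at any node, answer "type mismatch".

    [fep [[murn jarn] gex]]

[murn jarn] — murn of type ⟨t,⟨⟨e,e⟩,⟨⟨e,t⟩,⟨⟨e,⟨t,t⟩⟩,e⟩⟩⟩⟩ combines with jarn of type t: type ⟨⟨e,e⟩,⟨⟨e,t⟩,⟨⟨e,⟨t,t⟩⟩,e⟩⟩⟩.
[[murn jarn] gex] — gex of type ⟨⟨⟨e,e⟩,⟨⟨e,t⟩,⟨⟨e,⟨t,t⟩⟩,e⟩⟩⟩,t⟩ combines with [murn jarn] of type ⟨⟨e,e⟩,⟨⟨e,t⟩,⟨⟨e,⟨t,t⟩⟩,e⟩⟩⟩: type t.
[fep [[murn jarn] gex]] — fep of type ⟨t,⟨t,e⟩⟩ combines with [[murn jarn] gex] of type t: type ⟨t,e⟩.

⟨t,e⟩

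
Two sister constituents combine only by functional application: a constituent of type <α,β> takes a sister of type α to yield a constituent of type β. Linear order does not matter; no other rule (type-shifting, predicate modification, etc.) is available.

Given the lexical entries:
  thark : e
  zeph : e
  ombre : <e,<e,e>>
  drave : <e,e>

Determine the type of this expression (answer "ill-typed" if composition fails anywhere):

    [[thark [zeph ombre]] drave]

e

[zeph ombre] — ombre of type <e,<e,e>> combines with zeph of type e: type <e,e>.
[thark [zeph ombre]] — [zeph ombre] of type <e,e> combines with thark of type e: type e.
[[thark [zeph ombre]] drave] — drave of type <e,e> combines with [thark [zeph ombre]] of type e: type e.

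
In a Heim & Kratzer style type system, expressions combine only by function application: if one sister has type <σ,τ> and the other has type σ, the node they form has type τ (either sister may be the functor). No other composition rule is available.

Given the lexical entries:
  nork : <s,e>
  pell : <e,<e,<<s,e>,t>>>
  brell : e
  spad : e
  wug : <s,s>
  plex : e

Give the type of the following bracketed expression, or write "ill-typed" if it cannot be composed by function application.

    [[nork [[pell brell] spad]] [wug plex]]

[pell brell] — pell of type <e,<e,<<s,e>,t>>> combines with brell of type e: type <e,<<s,e>,t>>.
[[pell brell] spad] — [pell brell] of type <e,<<s,e>,t>> combines with spad of type e: type <<s,e>,t>.
[nork [[pell brell] spad]] — [[pell brell] spad] of type <<s,e>,t> combines with nork of type <s,e>: type t.
At [wug plex]: neither <s,s> nor e can take the other as argument; the node is ill-typed.

ill-typed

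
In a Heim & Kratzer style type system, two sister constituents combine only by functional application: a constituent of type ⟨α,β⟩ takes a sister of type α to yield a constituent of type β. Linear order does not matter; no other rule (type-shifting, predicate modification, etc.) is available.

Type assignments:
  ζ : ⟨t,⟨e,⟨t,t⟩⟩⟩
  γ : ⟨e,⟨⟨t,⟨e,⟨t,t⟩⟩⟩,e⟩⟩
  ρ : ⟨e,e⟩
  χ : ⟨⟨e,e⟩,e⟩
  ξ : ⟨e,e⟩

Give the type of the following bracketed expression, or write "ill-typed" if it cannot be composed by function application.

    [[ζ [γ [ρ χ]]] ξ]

e

[ρ χ]: functor χ : ⟨⟨e,e⟩,e⟩, argument ρ : ⟨e,e⟩; result e.
[γ [ρ χ]]: functor γ : ⟨e,⟨⟨t,⟨e,⟨t,t⟩⟩⟩,e⟩⟩, argument [ρ χ] : e; result ⟨⟨t,⟨e,⟨t,t⟩⟩⟩,e⟩.
[ζ [γ [ρ χ]]]: functor [γ [ρ χ]] : ⟨⟨t,⟨e,⟨t,t⟩⟩⟩,e⟩, argument ζ : ⟨t,⟨e,⟨t,t⟩⟩⟩; result e.
[[ζ [γ [ρ χ]]] ξ]: functor ξ : ⟨e,e⟩, argument [ζ [γ [ρ χ]]] : e; result e.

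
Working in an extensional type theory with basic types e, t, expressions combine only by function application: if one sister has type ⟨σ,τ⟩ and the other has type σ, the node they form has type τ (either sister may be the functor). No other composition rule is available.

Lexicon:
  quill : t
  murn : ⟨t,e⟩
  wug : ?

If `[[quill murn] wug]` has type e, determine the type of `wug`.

[[quill murn] wug] is required to be e. [quill murn] : e cannot yield e as functor, so wug : ⟨e,e⟩.

⟨e,e⟩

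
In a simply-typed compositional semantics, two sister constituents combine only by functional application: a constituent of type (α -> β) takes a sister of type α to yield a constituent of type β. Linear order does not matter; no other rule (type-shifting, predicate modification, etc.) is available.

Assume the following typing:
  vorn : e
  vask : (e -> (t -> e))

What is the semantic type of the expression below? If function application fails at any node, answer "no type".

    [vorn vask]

(t -> e)

[vorn vask]: vask is (e -> (t -> e)), vorn is e; result (t -> e).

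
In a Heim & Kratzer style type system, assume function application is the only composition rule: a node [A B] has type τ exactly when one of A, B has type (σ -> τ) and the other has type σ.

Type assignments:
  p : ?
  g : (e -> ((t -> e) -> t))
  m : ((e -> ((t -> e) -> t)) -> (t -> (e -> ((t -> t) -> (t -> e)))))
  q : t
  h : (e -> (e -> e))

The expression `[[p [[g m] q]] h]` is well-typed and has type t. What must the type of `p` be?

((e -> ((t -> t) -> (t -> e))) -> ((e -> (e -> e)) -> t))

At [[p [[g m] q]] h] (required: t): h is (e -> (e -> e)), which is not a function with range t; hence [p [[g m] q]] is the functor — type ((e -> (e -> e)) -> t).
At [p [[g m] q]] (required: ((e -> (e -> e)) -> t)): [[g m] q] is (e -> ((t -> t) -> (t -> e))), which is not a function with range ((e -> (e -> e)) -> t); hence p is the functor — type ((e -> ((t -> t) -> (t -> e))) -> ((e -> (e -> e)) -> t)).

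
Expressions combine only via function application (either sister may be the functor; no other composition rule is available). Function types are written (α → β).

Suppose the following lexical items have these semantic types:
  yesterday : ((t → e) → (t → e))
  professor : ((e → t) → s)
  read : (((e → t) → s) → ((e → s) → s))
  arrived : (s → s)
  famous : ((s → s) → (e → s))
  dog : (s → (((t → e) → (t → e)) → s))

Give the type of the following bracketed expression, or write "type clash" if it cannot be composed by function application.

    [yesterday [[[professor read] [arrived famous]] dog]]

s

[professor read]: read is (((e → t) → s) → ((e → s) → s)), professor is ((e → t) → s); result ((e → s) → s).
[arrived famous]: famous is ((s → s) → (e → s)), arrived is (s → s); result (e → s).
[[professor read] [arrived famous]]: [professor read] is ((e → s) → s), [arrived famous] is (e → s); result s.
[[[professor read] [arrived famous]] dog]: dog is (s → (((t → e) → (t → e)) → s)), [[professor read] [arrived famous]] is s; result (((t → e) → (t → e)) → s).
[yesterday [[[professor read] [arrived famous]] dog]]: [[[professor read] [arrived famous]] dog] is (((t → e) → (t → e)) → s), yesterday is ((t → e) → (t → e)); result s.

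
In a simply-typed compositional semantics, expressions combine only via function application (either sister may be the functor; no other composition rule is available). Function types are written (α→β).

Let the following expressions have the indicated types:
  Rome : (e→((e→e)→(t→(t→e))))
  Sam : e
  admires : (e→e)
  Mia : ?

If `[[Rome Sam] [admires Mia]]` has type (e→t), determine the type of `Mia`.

((e→e)→(((e→e)→(t→(t→e)))→(e→t)))

At [[Rome Sam] [admires Mia]] (required: (e→t)): [Rome Sam] is ((e→e)→(t→(t→e))), which is not a function with range (e→t); hence [admires Mia] is the functor — type (((e→e)→(t→(t→e)))→(e→t)).
At [admires Mia] (required: (((e→e)→(t→(t→e)))→(e→t))): admires is (e→e), which is not a function with range (((e→e)→(t→(t→e)))→(e→t)); hence Mia is the functor — type ((e→e)→(((e→e)→(t→(t→e)))→(e→t))).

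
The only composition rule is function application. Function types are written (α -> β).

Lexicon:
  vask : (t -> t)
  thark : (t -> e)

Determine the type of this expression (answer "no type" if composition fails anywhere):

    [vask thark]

[vask thark]: (t -> t) with (t -> e) — neither is a function whose domain matches the other; composition fails here.

no type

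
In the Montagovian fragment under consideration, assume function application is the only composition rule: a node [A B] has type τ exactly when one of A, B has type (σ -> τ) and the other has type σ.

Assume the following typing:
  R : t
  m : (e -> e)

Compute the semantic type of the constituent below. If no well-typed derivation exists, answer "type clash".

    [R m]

type clash

At [R m]: neither t nor (e -> e) can take the other as argument; the node is ill-typed.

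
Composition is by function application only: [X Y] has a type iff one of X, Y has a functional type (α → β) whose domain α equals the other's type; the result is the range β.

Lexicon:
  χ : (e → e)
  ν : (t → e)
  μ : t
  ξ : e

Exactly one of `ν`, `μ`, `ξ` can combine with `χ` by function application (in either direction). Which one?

ξ

ν : (t → e) — χ needs e; ν needs t; neither fits.
μ : t — χ needs e; μ needs nothing (atomic); neither fits.
ξ — combines: χ : (e → e) takes ξ : e as argument, giving e.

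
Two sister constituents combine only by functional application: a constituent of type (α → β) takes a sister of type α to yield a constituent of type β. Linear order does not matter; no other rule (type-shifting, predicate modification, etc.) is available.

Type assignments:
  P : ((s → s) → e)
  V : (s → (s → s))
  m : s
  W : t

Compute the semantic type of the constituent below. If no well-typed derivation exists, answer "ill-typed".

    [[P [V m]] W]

[V m]: (s → (s → s)) applied to s yields (s → s).
[P [V m]]: ((s → s) → e) applied to (s → s) yields e.
[[P [V m]] W]: e and t cannot combine by function application — type clash.

ill-typed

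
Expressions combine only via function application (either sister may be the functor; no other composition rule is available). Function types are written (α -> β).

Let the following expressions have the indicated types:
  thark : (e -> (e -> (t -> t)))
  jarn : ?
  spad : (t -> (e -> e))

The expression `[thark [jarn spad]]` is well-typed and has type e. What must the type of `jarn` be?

((t -> (e -> e)) -> ((e -> (e -> (t -> t))) -> e))

[thark [jarn spad]] is required to be e. thark : (e -> (e -> (t -> t))) cannot yield e as functor, so [jarn spad] : ((e -> (e -> (t -> t))) -> e).
[jarn spad] is required to be ((e -> (e -> (t -> t))) -> e). spad : (t -> (e -> e)) cannot yield ((e -> (e -> (t -> t))) -> e) as functor, so jarn : ((t -> (e -> e)) -> ((e -> (e -> (t -> t))) -> e)).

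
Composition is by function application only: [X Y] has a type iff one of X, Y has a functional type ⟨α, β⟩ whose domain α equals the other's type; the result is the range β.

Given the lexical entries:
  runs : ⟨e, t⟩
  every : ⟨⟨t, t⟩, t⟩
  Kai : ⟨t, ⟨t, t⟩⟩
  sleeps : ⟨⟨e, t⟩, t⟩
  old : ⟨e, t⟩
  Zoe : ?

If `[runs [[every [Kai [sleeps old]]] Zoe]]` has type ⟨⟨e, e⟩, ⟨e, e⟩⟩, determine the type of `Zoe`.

At [runs [[every [Kai [sleeps old]]] Zoe]] (required: ⟨⟨e, e⟩, ⟨e, e⟩⟩): runs is ⟨e, t⟩, which is not a function with range ⟨⟨e, e⟩, ⟨e, e⟩⟩; hence [[every [Kai [sleeps old]]] Zoe] is the functor — type ⟨⟨e, t⟩, ⟨⟨e, e⟩, ⟨e, e⟩⟩⟩.
At [[every [Kai [sleeps old]]] Zoe] (required: ⟨⟨e, t⟩, ⟨⟨e, e⟩, ⟨e, e⟩⟩⟩): [every [Kai [sleeps old]]] is t, which is not a function with range ⟨⟨e, t⟩, ⟨⟨e, e⟩, ⟨e, e⟩⟩⟩; hence Zoe is the functor — type ⟨t, ⟨⟨e, t⟩, ⟨⟨e, e⟩, ⟨e, e⟩⟩⟩⟩.

⟨t, ⟨⟨e, t⟩, ⟨⟨e, e⟩, ⟨e, e⟩⟩⟩⟩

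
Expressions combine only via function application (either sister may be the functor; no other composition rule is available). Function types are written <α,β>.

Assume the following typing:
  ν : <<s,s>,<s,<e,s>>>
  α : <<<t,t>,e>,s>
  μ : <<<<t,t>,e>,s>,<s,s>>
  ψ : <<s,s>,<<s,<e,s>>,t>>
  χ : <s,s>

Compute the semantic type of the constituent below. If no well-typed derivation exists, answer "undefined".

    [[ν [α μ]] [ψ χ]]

t

[α μ]: functor μ : <<<<t,t>,e>,s>,<s,s>>, argument α : <<<t,t>,e>,s>; result <s,s>.
[ν [α μ]]: functor ν : <<s,s>,<s,<e,s>>>, argument [α μ] : <s,s>; result <s,<e,s>>.
[ψ χ]: functor ψ : <<s,s>,<<s,<e,s>>,t>>, argument χ : <s,s>; result <<s,<e,s>>,t>.
[[ν [α μ]] [ψ χ]]: functor [ψ χ] : <<s,<e,s>>,t>, argument [ν [α μ]] : <s,<e,s>>; result t.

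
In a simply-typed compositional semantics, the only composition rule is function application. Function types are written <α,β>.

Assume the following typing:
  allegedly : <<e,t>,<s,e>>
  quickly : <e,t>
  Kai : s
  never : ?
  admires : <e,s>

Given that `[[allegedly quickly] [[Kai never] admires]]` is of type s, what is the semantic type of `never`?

At [[allegedly quickly] [[Kai never] admires]] (required: s): [allegedly quickly] is <s,e>, which is not a function with range s; hence [[Kai never] admires] is the functor — type <<s,e>,s>.
At [[Kai never] admires] (required: <<s,e>,s>): admires is <e,s>, which is not a function with range <<s,e>,s>; hence [Kai never] is the functor — type <<e,s>,<<s,e>,s>>.
At [Kai never] (required: <<e,s>,<<s,e>,s>>): Kai is s, which is not a function with range <<e,s>,<<s,e>,s>>; hence never is the functor — type <s,<<e,s>,<<s,e>,s>>>.

<s,<<e,s>,<<s,e>,s>>>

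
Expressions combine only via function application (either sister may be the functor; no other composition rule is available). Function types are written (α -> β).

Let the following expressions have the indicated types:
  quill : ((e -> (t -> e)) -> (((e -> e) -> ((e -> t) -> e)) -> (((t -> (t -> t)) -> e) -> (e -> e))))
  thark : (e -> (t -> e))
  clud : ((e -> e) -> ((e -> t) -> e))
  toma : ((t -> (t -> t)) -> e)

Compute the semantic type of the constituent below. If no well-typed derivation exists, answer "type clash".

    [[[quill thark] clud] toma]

[quill thark] — quill of type ((e -> (t -> e)) -> (((e -> e) -> ((e -> t) -> e)) -> (((t -> (t -> t)) -> e) -> (e -> e)))) combines with thark of type (e -> (t -> e)): type (((e -> e) -> ((e -> t) -> e)) -> (((t -> (t -> t)) -> e) -> (e -> e))).
[[quill thark] clud] — [quill thark] of type (((e -> e) -> ((e -> t) -> e)) -> (((t -> (t -> t)) -> e) -> (e -> e))) combines with clud of type ((e -> e) -> ((e -> t) -> e)): type (((t -> (t -> t)) -> e) -> (e -> e)).
[[[quill thark] clud] toma] — [[quill thark] clud] of type (((t -> (t -> t)) -> e) -> (e -> e)) combines with toma of type ((t -> (t -> t)) -> e): type (e -> e).

(e -> e)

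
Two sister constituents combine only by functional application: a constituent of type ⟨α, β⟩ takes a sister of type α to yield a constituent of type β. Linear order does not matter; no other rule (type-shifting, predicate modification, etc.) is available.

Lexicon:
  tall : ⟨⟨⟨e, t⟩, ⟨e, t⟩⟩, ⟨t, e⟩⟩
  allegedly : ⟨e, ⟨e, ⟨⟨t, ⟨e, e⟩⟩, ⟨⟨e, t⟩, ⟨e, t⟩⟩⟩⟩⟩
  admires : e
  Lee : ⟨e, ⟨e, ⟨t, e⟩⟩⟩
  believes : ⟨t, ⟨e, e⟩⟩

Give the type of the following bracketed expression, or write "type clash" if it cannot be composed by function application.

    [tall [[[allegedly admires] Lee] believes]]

[allegedly admires]: functor allegedly : ⟨e, ⟨e, ⟨⟨t, ⟨e, e⟩⟩, ⟨⟨e, t⟩, ⟨e, t⟩⟩⟩⟩⟩, argument admires : e; result ⟨e, ⟨⟨t, ⟨e, e⟩⟩, ⟨⟨e, t⟩, ⟨e, t⟩⟩⟩⟩.
[[allegedly admires] Lee]: ⟨e, ⟨⟨t, ⟨e, e⟩⟩, ⟨⟨e, t⟩, ⟨e, t⟩⟩⟩⟩ with ⟨e, ⟨e, ⟨t, e⟩⟩⟩ — neither is a function whose domain matches the other; composition fails here.

type clash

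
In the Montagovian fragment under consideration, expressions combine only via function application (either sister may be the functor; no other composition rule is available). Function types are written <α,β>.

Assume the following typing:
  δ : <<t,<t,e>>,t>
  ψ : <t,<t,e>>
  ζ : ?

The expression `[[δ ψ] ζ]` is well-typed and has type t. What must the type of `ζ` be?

<t,t>

[[δ ψ] ζ] must have type t. The sister [δ ψ] has type t; that is not a function onto t, so ζ must be the functor, of type <t,t>.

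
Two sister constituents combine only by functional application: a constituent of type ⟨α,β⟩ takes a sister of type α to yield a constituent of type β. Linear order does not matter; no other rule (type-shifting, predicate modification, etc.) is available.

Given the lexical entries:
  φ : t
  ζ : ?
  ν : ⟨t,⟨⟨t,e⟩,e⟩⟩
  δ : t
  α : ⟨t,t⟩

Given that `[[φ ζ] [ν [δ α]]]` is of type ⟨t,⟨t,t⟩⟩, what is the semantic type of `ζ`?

⟨t,⟨⟨⟨t,e⟩,e⟩,⟨t,⟨t,t⟩⟩⟩⟩

At [[φ ζ] [ν [δ α]]] (required: ⟨t,⟨t,t⟩⟩): [ν [δ α]] is ⟨⟨t,e⟩,e⟩, which is not a function with range ⟨t,⟨t,t⟩⟩; hence [φ ζ] is the functor — type ⟨⟨⟨t,e⟩,e⟩,⟨t,⟨t,t⟩⟩⟩.
At [φ ζ] (required: ⟨⟨⟨t,e⟩,e⟩,⟨t,⟨t,t⟩⟩⟩): φ is t, which is not a function with range ⟨⟨⟨t,e⟩,e⟩,⟨t,⟨t,t⟩⟩⟩; hence ζ is the functor — type ⟨t,⟨⟨⟨t,e⟩,e⟩,⟨t,⟨t,t⟩⟩⟩⟩.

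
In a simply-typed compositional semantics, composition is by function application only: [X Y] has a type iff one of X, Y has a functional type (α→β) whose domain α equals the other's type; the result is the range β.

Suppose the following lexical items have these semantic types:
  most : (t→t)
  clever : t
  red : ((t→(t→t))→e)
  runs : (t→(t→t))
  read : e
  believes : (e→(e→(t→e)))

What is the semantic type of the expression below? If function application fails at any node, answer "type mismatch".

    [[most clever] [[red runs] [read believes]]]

e

[most clever] — most of type (t→t) combines with clever of type t: type t.
[red runs] — red of type ((t→(t→t))→e) combines with runs of type (t→(t→t)): type e.
[read believes] — believes of type (e→(e→(t→e))) combines with read of type e: type (e→(t→e)).
[[red runs] [read believes]] — [read believes] of type (e→(t→e)) combines with [red runs] of type e: type (t→e).
[[most clever] [[red runs] [read believes]]] — [[red runs] [read believes]] of type (t→e) combines with [most clever] of type t: type e.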